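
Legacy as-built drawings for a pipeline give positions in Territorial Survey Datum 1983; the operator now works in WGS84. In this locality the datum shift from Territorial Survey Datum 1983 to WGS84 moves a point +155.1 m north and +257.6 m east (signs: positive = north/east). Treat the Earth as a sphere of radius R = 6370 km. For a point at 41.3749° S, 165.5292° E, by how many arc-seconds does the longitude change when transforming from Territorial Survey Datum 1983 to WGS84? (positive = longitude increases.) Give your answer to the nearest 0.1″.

Δλ = 11.1″

At latitude -41.3749°, cos φ = 0.750401.
One radian of longitude at latitude φ spans R cos φ, so Δλ = ΔE / (R cos φ) = 257.6 / (6370000 × 0.750401) = 5.3891e-05 rad = 11.116″.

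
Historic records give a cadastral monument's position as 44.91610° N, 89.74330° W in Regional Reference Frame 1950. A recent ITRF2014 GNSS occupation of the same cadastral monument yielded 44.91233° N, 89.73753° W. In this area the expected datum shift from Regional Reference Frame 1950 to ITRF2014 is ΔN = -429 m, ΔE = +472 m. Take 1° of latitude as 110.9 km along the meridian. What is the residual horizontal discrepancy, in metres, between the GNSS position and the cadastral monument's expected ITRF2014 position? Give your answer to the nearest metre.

22 m

Observed coordinate differences: Δφ = -0.00377°, Δλ = +0.00577°.
Converting to metres (1° lat = 110900 m, cos φ = 0.708141): observed ΔN = -418.1 m, observed ΔE = 453.1 m.
Subtracting the expected shift leaves a residual of -418.1 − (-429) = 10.9 m north and 453.1 − (472) = -18.9 m east.
Residual distance = √(10.9² + (-18.9)²) = 21.8 m.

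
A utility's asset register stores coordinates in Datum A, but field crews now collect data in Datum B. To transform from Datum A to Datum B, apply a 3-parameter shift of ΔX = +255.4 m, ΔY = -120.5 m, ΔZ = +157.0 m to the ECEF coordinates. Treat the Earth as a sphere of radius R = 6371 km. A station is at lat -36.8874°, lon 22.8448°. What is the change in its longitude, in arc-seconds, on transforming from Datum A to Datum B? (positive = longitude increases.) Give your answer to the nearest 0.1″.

Δλ = -8.5″

sin φ = -0.600244, cos φ = 0.799817, sin λ = 0.388236, cos λ = 0.921560.
East component: ΔE = −sin λ·ΔX + cos λ·ΔY = −(0.388236)(255.4) + (0.921560)(-120.5) = -210.20 m.
1° of latitude spans πR/180 = 111195 m; at latitude φ, 1° of longitude spans that × cos φ = 88935.6 m, so Δλ = -210.20 / 88935.6 × 3600 = -8.509″.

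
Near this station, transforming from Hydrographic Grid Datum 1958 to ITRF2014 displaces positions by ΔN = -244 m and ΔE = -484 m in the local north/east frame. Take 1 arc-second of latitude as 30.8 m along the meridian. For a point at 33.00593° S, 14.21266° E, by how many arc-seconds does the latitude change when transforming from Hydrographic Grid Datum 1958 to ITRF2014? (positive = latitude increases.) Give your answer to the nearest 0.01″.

1″ of latitude = 30.80 m, so Δφ = -244.0 / 30.80 = -7.922″.

Δφ = -7.92″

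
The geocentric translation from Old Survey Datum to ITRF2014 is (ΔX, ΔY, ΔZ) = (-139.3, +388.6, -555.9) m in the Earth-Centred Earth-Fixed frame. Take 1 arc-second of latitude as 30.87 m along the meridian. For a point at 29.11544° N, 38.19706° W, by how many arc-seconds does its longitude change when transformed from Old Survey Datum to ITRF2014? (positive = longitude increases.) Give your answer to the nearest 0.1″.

Δλ = 8.1″

sin φ = 0.486571, cos φ = 0.873641, sin λ = -0.618368, cos λ = 0.785889.
East component: ΔE = −sin λ·ΔX + cos λ·ΔY = −(-0.618368)(-139.3) + (0.785889)(388.6) = 219.26 m.
1° of latitude spans 3600 × 30.87 = 111132 m; at latitude φ, 1° of longitude spans that × cos φ = 97089.5 m, so Δλ = 219.26 / 97089.5 × 3600 = 8.130″.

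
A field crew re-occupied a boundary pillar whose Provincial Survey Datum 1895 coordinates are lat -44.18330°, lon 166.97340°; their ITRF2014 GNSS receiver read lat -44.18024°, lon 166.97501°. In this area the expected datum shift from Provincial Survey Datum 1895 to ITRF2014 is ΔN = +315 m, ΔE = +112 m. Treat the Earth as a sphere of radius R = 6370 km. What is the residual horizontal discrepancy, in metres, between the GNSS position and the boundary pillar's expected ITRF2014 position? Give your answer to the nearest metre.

Observed coordinate differences: Δφ = +0.00306°, Δλ = +0.00161°.
Converting to metres (1° lat = 111177 m, cos φ = 0.717114): observed ΔN = 340.2 m, observed ΔE = 128.4 m.
Subtracting the expected shift leaves a residual of 340.2 − (315) = 25.2 m north and 128.4 − (112) = 16.4 m east.
Residual distance = √(25.2² + 16.4²) = 30.0 m.

30 m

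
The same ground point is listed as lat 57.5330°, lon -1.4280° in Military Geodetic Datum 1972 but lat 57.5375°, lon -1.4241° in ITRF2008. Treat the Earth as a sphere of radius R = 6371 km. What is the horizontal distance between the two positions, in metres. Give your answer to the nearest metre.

552 m

Δφ = 57.5375° − 57.5330° = +0.0045°; Δλ = -1.4241° − -1.4280° = +0.0039°.
1° along a meridian = πR/180 = 111195 m.
ΔN = Δφ × 111195 = 500.4 m; ΔE = Δλ × 111195 × cos(57.5330°) = +0.0039 × 111195 × 0.536814 = 232.8 m.
Distance = √(ΔE² + ΔN²) = √(232.8² + 500.4²) = 551.9 m.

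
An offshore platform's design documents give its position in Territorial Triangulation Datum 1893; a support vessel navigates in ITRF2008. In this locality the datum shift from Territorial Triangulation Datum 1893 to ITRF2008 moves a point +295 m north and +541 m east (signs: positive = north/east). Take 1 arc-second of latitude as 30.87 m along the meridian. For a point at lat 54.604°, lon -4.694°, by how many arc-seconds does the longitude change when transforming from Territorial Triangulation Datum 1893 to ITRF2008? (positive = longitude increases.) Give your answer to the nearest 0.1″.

Δλ = 30.3″

At latitude 54.604°, cos φ = 0.579224.
1″ of longitude at this latitude = 30.87 × cos φ = 17.8807 m, so Δλ = 541.0 / 17.8807 = 30.256″.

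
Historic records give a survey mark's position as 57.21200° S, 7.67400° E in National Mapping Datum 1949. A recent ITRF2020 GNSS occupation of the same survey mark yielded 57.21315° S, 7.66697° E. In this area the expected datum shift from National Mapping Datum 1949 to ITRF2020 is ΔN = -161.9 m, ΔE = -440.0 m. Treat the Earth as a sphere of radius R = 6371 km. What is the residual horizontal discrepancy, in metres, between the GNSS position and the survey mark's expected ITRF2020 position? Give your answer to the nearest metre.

Observed coordinate differences: Δφ = -0.00115°, Δλ = -0.00703°.
Converting to metres (1° lat = 111195 m, cos φ = 0.541532): observed ΔN = -127.9 m, observed ΔE = -423.3 m.
Subtracting the expected shift leaves a residual of -127.9 − (-161.9) = 34.0 m north and -423.3 − (-440.0) = 16.7 m east.
Residual distance = √(34.0² + 16.7²) = 37.9 m.

38 m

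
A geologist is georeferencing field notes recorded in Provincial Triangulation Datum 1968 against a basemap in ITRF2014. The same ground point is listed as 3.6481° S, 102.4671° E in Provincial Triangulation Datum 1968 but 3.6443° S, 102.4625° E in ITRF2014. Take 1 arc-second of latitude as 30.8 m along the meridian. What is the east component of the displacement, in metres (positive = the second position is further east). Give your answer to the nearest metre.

Δφ = -3.6443° − -3.6481° = +0.0038°; Δλ = 102.4625° − 102.4671° = -0.0046°.
1° of latitude = 3600 × 30.80 = 110880 m.
ΔN = Δφ × 110880 = 421.3 m; ΔE = Δλ × 110880 × cos(-3.6481°) = -0.0046 × 110880 × 0.997974 = -509.0 m.

ΔE = -509 m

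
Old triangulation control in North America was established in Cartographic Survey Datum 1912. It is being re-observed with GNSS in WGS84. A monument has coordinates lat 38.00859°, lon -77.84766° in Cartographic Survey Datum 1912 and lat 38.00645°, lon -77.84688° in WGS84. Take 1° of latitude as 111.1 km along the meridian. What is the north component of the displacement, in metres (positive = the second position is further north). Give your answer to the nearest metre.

ΔN = -238 m

Δφ = 38.00645° − 38.00859° = -0.00214°; Δλ = -77.84688° − -77.84766° = +0.00078°.
ΔN = Δφ × 111100 = -237.8 m; ΔE = Δλ × 111100 × cos(38.00859°) = +0.00078 × 111100 × 0.787918 = 68.3 m.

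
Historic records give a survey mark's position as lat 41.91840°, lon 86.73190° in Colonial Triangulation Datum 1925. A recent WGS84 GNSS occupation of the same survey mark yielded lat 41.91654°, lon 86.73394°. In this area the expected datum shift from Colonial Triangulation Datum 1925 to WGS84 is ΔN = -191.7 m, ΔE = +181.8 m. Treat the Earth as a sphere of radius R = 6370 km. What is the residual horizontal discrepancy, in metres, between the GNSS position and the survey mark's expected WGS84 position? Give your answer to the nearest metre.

20 m

Observed coordinate differences: Δφ = -0.00186°, Δλ = +0.00204°.
Converting to metres (1° lat = 111177 m, cos φ = 0.744097): observed ΔN = -206.8 m, observed ΔE = 168.8 m.
Subtracting the expected shift leaves a residual of -206.8 − (-191.7) = -15.1 m north and 168.8 − (181.8) = -13.0 m east.
Residual distance = √((-15.1)² + (-13.0)²) = 19.9 m.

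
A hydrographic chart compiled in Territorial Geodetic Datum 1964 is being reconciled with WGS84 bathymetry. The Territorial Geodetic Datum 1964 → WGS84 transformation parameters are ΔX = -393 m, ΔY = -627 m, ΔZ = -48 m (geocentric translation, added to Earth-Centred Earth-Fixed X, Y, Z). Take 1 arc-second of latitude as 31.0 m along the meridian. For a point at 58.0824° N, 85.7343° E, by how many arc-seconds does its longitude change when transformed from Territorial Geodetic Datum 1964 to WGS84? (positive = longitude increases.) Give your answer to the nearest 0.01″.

sin φ = 0.848809, cos φ = 0.528699, sin λ = 0.997230, cos λ = 0.074382.
East component: ΔE = −sin λ·ΔX + cos λ·ΔY = −(0.997230)(-393) + (0.074382)(-627) = 345.27 m.
1° of latitude spans 3600 × 31.00 = 111600 m; at latitude φ, 1° of longitude spans that × cos φ = 59002.8 m, so Δλ = 345.27 / 59002.8 × 3600 = 21.067″.

Δλ = 21.07″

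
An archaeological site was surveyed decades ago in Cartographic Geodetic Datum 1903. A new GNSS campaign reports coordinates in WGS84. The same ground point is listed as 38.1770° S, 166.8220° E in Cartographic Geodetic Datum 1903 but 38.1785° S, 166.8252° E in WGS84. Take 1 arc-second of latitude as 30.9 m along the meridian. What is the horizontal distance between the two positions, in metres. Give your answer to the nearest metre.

326 m

Δφ = -38.1785° − -38.1770° = -0.0015°; Δλ = 166.8252° − 166.8220° = +0.0032°.
1° of latitude = 3600 × 30.90 = 111240 m.
ΔN = Δφ × 111240 = -166.9 m; ΔE = Δλ × 111240 × cos(-38.1770°) = +0.0032 × 111240 × 0.786105 = 279.8 m.
Distance = √(ΔE² + ΔN²) = √(279.8² + (-166.9)²) = 325.8 m.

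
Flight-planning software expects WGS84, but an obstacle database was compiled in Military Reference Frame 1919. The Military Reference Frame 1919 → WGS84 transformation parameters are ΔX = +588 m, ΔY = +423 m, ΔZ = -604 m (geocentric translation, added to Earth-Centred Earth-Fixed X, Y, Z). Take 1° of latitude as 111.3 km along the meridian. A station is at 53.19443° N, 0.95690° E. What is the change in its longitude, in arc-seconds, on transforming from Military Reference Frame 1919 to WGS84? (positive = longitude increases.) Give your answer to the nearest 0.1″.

Δλ = 22.3″

sin φ = 0.800673, cos φ = 0.599101, sin λ = 0.016700, cos λ = 0.999861.
East component: ΔE = −sin λ·ΔX + cos λ·ΔY = −(0.016700)(588) + (0.999861)(423) = 413.12 m.
1° of latitude spans 111300 m; at latitude φ, 1° of longitude spans that × cos φ = 66680.0 m, so Δλ = 413.12 / 66680.0 × 3600 = 22.304″.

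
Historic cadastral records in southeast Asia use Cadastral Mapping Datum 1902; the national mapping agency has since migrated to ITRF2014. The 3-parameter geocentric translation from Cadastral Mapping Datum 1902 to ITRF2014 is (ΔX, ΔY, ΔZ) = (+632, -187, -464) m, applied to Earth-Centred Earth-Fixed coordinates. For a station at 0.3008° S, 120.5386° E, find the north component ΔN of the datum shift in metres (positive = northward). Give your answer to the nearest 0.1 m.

At φ = -0.3008°, λ = 120.5386°: sin φ = -0.005250, cos φ = 0.999986, sin λ = 0.861287, cos λ = -0.508119.
ΔN = −sin φ cos λ·ΔX − sin φ sin λ·ΔY + cos φ·ΔZ = −(-0.005250)(-0.508119)(632) − (-0.005250)(0.861287)(-187) + (0.999986)(-464) = -466.53 m.

ΔN = -466.5 m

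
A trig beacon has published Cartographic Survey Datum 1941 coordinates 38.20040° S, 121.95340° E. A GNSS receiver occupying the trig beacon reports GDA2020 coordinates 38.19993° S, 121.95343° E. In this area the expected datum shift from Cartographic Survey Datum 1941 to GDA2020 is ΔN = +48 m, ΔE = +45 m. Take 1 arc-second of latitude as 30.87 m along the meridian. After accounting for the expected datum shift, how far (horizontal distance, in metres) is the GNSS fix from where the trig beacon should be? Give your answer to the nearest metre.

Observed coordinate differences: Δφ = +0.00047°, Δλ = +0.00003°.
Converting to metres (1° lat = 111132 m, cos φ = 0.785853): observed ΔN = 52.2 m, observed ΔE = 2.6 m.
Subtracting the expected shift leaves a residual of 52.2 − (48) = 4.2 m north and 2.6 − (45) = -42.4 m east.
Residual distance = √(4.2² + (-42.4)²) = 42.6 m.

43 m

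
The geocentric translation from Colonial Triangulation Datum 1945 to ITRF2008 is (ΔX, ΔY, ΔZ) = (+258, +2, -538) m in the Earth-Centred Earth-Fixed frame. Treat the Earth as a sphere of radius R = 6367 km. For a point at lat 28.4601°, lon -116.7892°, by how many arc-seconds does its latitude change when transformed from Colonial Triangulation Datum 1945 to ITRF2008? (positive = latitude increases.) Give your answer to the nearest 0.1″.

Δφ = -13.5″

sin φ = 0.476547, cos φ = 0.879149, sin λ = -0.892671, cos λ = -0.450709.
North component: ΔN = −sin φ cos λ·ΔX − sin φ sin λ·ΔY + cos φ·ΔZ = −(0.476547)(-0.450709)(258) − (0.476547)(-0.892671)(2) + (0.879149)(-538) = -416.72 m.
1° of latitude spans πR/180 = 111125 m, so Δφ = -416.72 / 111125 × 3600 = -13.500″.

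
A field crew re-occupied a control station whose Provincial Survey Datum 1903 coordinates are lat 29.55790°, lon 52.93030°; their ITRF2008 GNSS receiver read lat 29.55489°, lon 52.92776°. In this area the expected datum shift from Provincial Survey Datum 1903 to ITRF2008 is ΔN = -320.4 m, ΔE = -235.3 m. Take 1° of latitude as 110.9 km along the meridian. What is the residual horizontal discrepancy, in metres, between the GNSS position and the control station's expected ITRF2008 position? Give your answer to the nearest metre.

17 m

Observed coordinate differences: Δφ = -0.00301°, Δλ = -0.00254°.
Converting to metres (1° lat = 110900 m, cos φ = 0.869858): observed ΔN = -333.8 m, observed ΔE = -245.0 m.
Subtracting the expected shift leaves a residual of -333.8 − (-320.4) = -13.4 m north and -245.0 − (-235.3) = -9.7 m east.
Residual distance = √((-13.4)² + (-9.7)²) = 16.6 m.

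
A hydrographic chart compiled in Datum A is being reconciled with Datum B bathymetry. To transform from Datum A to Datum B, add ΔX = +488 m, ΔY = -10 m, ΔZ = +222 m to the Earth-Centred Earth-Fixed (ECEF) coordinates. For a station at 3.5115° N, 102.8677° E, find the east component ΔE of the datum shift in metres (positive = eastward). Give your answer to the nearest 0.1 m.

The local east axis at (φ, λ) is (−sin λ, cos λ, 0), so ΔE = −sin(102.8677°)·488 + cos(102.8677°)·(-10) = -473.52 m.

ΔE = -473.5 m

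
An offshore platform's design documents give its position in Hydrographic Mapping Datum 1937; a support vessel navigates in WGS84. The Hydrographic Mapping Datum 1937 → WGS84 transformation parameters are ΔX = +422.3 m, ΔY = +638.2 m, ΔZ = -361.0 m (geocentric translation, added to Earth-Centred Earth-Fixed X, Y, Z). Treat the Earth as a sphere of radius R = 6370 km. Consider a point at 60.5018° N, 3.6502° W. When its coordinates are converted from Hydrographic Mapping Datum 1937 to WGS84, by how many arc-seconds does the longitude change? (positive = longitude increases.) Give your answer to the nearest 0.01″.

Δλ = 43.65″

sin φ = 0.870371, cos φ = 0.492396, sin λ = -0.063665, cos λ = 0.997971.
East component: ΔE = −sin λ·ΔX + cos λ·ΔY = −(-0.063665)(422.3) + (0.997971)(638.2) = 663.79 m.
1° of latitude spans πR/180 = 111177 m; at latitude φ, 1° of longitude spans that × cos φ = 54743.4 m, so Δλ = 663.79 / 54743.4 × 3600 = 43.652″.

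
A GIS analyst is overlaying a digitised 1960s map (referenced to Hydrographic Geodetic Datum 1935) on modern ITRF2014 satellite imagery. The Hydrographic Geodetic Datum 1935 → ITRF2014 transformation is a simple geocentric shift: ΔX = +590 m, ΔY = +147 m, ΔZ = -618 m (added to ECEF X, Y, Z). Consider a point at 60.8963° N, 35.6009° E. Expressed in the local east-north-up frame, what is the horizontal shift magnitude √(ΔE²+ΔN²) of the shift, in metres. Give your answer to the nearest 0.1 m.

825.5 m

The local east axis at (φ, λ) is (−sin λ, cos λ, 0), so ΔE = −sin(35.6009°)·590 + cos(35.6009°)·147 = -223.94 m.
The local north axis is (−sin φ cos λ, −sin φ sin λ, cos φ), giving ΔN = -419.154 − 74.769 − 300.590 = -794.51 m.
Horizontal magnitude = √(ΔE² + ΔN²) = √((-223.94)² + (-794.51)²) = 825.47 m.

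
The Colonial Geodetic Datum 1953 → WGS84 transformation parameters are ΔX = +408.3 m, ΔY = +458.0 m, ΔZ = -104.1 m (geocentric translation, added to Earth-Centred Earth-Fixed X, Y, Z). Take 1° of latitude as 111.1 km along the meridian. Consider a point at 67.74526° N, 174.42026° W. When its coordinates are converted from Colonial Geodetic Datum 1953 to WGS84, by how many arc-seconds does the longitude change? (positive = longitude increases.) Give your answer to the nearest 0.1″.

sin φ = 0.925509, cos φ = 0.378725, sin λ = -0.097231, cos λ = -0.995262.
East component: ΔE = −sin λ·ΔX + cos λ·ΔY = −(-0.097231)(408.3) + (-0.995262)(458.0) = -416.13 m.
1° of latitude spans 111100 m; at latitude φ, 1° of longitude spans that × cos φ = 42076.4 m, so Δλ = -416.13 / 42076.4 × 3600 = -35.604″.

Δλ = -35.6″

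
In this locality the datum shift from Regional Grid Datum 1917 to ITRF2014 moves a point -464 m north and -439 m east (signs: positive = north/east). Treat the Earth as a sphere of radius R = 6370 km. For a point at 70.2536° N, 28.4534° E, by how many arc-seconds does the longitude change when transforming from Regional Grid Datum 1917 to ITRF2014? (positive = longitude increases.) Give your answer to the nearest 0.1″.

At latitude 70.2536°, cos φ = 0.337858.
One radian of longitude at latitude φ spans R cos φ, so Δλ = ΔE / (R cos φ) = -439.0 / (6370000 × 0.337858) = -2.0398e-04 rad = -42.074″.

Δλ = -42.1″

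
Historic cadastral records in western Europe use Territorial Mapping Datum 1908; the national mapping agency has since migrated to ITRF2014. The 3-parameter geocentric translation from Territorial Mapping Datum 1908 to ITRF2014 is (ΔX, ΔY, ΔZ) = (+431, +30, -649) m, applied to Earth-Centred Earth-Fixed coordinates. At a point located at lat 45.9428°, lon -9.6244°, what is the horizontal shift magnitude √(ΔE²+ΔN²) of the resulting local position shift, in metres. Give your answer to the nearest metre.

760 m

At φ = 45.9428°, λ = -9.6244°: sin φ = 0.718646, cos φ = 0.695376, sin λ = -0.167189, cos λ = 0.985925.
ΔE = −sin λ·ΔX + cos λ·ΔY = −(-0.167189)·(431) + (0.985925)·(30) = 101.64 m.
ΔN = −sin φ cos λ·ΔX − sin φ sin λ·ΔY + cos φ·ΔZ = −(0.718646)(0.985925)(431) − (0.718646)(-0.167189)(30) + (0.695376)(-649) = -753.07 m.
Horizontal magnitude = √(ΔE² + ΔN²) = √(101.64² + (-753.07)²) = 759.90 m.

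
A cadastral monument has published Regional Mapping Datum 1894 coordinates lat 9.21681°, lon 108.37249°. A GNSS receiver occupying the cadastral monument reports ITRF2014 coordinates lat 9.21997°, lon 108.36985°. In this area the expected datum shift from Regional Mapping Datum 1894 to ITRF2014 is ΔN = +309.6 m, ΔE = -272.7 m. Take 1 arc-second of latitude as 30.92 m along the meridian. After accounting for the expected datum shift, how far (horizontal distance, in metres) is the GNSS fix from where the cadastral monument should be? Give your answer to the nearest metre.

Observed coordinate differences: Δφ = +0.00316°, Δλ = -0.00264°.
Converting to metres (1° lat = 111312 m, cos φ = 0.987089): observed ΔN = 351.7 m, observed ΔE = -290.1 m.
Subtracting the expected shift leaves a residual of 351.7 − (309.6) = 42.1 m north and -290.1 − (-272.7) = -17.4 m east.
Residual distance = √(42.1² + (-17.4)²) = 45.6 m.

46 m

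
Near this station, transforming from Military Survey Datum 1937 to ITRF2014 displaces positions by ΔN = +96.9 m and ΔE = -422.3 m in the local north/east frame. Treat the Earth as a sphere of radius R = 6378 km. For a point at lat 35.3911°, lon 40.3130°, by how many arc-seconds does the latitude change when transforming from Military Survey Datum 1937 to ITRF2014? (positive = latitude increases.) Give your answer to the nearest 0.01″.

Δφ = 3.13″

On a sphere of radius R, 1 rad of latitude = R, so Δφ = ΔN / R = 96.9 / 6378000 = 1.5193e-05 rad = 3.134″.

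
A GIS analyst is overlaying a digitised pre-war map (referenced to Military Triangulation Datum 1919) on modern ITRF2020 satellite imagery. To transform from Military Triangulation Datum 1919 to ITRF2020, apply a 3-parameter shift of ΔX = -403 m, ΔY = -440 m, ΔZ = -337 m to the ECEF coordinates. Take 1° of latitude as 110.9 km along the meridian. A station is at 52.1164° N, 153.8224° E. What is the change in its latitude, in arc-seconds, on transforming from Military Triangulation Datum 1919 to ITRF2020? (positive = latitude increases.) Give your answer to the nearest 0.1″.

Δφ = -11.0″

sin φ = 0.789260, cos φ = 0.614059, sin λ = 0.441155, cos λ = -0.897431.
North component: ΔN = −sin φ cos λ·ΔX − sin φ sin λ·ΔY + cos φ·ΔZ = −(0.789260)(-0.897431)(-403) − (0.789260)(0.441155)(-440) + (0.614059)(-337) = -339.18 m.
1° of latitude spans 110900 m, so Δφ = -339.18 / 110900 × 3600 = -11.010″.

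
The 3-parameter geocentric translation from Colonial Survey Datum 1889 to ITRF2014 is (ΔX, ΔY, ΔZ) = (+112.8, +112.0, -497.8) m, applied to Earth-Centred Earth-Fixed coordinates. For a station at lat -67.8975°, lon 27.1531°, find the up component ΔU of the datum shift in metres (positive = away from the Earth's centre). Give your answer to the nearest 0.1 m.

The local up (radial) axis is (cos φ cos λ, cos φ sin λ, sin φ), giving ΔU = 37.765 + 19.232 + 461.218 = 518.22 m.

ΔU = 518.2 m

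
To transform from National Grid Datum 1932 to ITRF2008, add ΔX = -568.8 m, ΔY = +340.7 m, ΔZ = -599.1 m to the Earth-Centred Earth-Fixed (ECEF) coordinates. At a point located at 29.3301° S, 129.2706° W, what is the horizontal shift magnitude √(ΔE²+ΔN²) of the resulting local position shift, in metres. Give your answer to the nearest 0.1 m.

The local east axis at (φ, λ) is (−sin λ, cos λ, 0), so ΔE = −sin(-129.2706°)·(-568.8) + cos(-129.2706°)·340.7 = -656.00 m.
The local north axis is (−sin φ cos λ, −sin φ sin λ, cos φ), giving ΔN = 176.363 − 129.199 − 522.303 = -475.14 m.
Horizontal magnitude = √(ΔE² + ΔN²) = √((-656.00)² + (-475.14)²) = 810.00 m.

810.0 m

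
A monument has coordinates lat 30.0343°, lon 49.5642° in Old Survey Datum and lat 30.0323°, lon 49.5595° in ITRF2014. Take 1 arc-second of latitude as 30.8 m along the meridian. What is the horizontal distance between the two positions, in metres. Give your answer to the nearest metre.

503 m

Δφ = 30.0323° − 30.0343° = -0.0020°; Δλ = 49.5595° − 49.5642° = -0.0047°.
1° of latitude = 3600 × 30.80 = 110880 m.
ΔN = Δφ × 110880 = -221.8 m; ΔE = Δλ × 110880 × cos(30.0343°) = -0.0047 × 110880 × 0.865726 = -451.2 m.
Distance = √(ΔE² + ΔN²) = √((-451.2)² + (-221.8)²) = 502.7 m.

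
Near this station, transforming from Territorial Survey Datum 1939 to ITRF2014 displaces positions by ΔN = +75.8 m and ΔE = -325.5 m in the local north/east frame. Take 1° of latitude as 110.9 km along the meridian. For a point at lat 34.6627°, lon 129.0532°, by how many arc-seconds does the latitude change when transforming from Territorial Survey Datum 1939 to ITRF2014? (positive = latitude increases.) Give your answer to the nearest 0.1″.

Δφ = 2.5″

1° of latitude = 110.9 km, so Δφ = 75.8 / 110900 = 0.0006835° = 2.461″.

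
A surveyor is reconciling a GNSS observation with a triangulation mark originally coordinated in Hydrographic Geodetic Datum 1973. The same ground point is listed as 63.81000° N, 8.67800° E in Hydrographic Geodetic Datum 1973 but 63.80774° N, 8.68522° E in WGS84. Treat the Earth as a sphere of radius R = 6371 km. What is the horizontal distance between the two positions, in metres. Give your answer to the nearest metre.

Δφ = 63.80774° − 63.81000° = -0.00226°; Δλ = 8.68522° − 8.67800° = +0.00722°.
1° along a meridian = πR/180 = 111195 m.
ΔN = Δφ × 111195 = -251.3 m; ΔE = Δλ × 111195 × cos(63.81000°) = +0.00722 × 111195 × 0.441349 = 354.3 m.
Distance = √(ΔE² + ΔN²) = √(354.3² + (-251.3)²) = 434.4 m.

434 m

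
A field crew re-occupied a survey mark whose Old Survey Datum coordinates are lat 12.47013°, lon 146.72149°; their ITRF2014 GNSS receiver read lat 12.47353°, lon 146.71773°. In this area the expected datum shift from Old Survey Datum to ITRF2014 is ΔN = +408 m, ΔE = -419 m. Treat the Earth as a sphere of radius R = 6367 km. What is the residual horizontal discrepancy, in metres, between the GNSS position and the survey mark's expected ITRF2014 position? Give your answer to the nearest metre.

Observed coordinate differences: Δφ = +0.00340°, Δλ = -0.00376°.
Converting to metres (1° lat = 111125 m, cos φ = 0.976409): observed ΔN = 377.8 m, observed ΔE = -408.0 m.
Subtracting the expected shift leaves a residual of 377.8 − (408) = -30.2 m north and -408.0 − (-419) = 11.0 m east.
Residual distance = √((-30.2)² + 11.0²) = 32.1 m.

32 m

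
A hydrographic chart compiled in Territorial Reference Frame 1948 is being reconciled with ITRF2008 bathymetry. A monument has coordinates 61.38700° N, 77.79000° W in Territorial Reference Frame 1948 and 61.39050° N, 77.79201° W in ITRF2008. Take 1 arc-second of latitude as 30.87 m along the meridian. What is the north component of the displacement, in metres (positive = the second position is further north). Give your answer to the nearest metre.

ΔN = 389 m

Δφ = 61.39050° − 61.38700° = +0.00350°; Δλ = -77.79201° − -77.79000° = -0.00201°.
1° of latitude = 3600 × 30.87 = 111132 m.
ΔN = Δφ × 111132 = 389.0 m; ΔE = Δλ × 111132 × cos(61.38700°) = -0.00201 × 111132 × 0.478891 = -107.0 m.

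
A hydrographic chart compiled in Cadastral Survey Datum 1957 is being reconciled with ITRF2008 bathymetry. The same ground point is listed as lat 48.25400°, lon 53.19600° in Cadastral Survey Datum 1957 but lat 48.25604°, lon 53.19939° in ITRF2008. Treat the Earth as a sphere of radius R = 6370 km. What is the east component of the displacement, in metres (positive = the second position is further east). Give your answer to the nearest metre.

ΔE = 251 m

Δφ = 48.25604° − 48.25400° = +0.00204°; Δλ = 53.19939° − 53.19600° = +0.00339°.
1° along a meridian = πR/180 = 111177 m.
ΔN = Δφ × 111177 = 226.8 m; ΔE = Δλ × 111177 × cos(48.25400°) = +0.00339 × 111177 × 0.665830 = 250.9 m.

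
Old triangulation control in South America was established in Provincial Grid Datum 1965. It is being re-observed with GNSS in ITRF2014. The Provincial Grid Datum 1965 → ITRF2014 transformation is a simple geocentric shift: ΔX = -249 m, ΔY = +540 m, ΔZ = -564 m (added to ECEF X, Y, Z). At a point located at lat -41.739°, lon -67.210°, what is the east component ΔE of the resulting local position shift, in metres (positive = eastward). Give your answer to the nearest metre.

ΔE = -20 m

At φ = -41.739°, λ = -67.210°: sin φ = -0.665738, cos φ = 0.746185, sin λ = -0.921931, cos λ = 0.387355.
ΔE = −sin λ·ΔX + cos λ·ΔY = −(-0.921931)·(-249) + (0.387355)·(540) = -20.39 m.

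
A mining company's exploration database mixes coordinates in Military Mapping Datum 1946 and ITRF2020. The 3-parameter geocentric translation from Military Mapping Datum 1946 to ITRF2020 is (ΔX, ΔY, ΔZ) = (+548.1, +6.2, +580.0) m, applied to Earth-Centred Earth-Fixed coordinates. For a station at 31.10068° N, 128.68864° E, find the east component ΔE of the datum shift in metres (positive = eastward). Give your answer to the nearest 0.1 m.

At φ = 31.10068°, λ = 128.68864°: sin φ = 0.516543, cos φ = 0.856261, sin λ = 0.780554, cos λ = -0.625088.
ΔE = −sin λ·ΔX + cos λ·ΔY = −(0.780554)·(548.1) + (-0.625088)·(6.2) = -431.70 m.

ΔE = -431.7 m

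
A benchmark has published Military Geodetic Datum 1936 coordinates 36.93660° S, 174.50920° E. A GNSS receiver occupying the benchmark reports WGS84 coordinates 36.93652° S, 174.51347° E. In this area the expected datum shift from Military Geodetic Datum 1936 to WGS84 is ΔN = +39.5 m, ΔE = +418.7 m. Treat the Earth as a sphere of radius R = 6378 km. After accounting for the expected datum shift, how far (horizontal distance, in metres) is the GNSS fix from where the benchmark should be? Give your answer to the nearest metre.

49 m

Observed coordinate differences: Δφ = +0.00008°, Δλ = +0.00427°.
Converting to metres (1° lat = 111317 m, cos φ = 0.799301): observed ΔN = 8.9 m, observed ΔE = 379.9 m.
Subtracting the expected shift leaves a residual of 8.9 − (39.5) = -30.6 m north and 379.9 − (418.7) = -38.8 m east.
Residual distance = √((-30.6)² + (-38.8)²) = 49.4 m.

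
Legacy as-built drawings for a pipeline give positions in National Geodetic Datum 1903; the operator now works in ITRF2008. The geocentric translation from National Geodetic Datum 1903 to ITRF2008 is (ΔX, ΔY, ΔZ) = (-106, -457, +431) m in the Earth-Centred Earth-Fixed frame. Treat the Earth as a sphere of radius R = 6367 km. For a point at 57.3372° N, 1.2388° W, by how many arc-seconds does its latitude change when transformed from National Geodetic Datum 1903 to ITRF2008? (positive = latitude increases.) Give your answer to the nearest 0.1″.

Δφ = 10.2″

sin φ = 0.841861, cos φ = 0.539694, sin λ = -0.021619, cos λ = 0.999766.
North component: ΔN = −sin φ cos λ·ΔX − sin φ sin λ·ΔY + cos φ·ΔZ = −(0.841861)(0.999766)(-106) − (0.841861)(-0.021619)(-457) + (0.539694)(431) = 313.51 m.
1° of latitude spans πR/180 = 111125 m, so Δφ = 313.51 / 111125 × 3600 = 10.156″.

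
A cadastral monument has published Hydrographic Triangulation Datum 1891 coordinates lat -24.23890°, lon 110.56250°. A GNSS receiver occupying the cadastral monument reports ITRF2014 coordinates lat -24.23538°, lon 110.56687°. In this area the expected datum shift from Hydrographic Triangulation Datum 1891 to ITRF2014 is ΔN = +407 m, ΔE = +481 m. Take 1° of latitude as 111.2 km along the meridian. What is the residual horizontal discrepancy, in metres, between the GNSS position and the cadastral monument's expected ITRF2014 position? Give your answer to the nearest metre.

Observed coordinate differences: Δφ = +0.00352°, Δλ = +0.00437°.
Converting to metres (1° lat = 111200 m, cos φ = 0.911842): observed ΔN = 391.4 m, observed ΔE = 443.1 m.
Subtracting the expected shift leaves a residual of 391.4 − (407) = -15.6 m north and 443.1 − (481) = -37.9 m east.
Residual distance = √((-15.6)² + (-37.9)²) = 41.0 m.

41 m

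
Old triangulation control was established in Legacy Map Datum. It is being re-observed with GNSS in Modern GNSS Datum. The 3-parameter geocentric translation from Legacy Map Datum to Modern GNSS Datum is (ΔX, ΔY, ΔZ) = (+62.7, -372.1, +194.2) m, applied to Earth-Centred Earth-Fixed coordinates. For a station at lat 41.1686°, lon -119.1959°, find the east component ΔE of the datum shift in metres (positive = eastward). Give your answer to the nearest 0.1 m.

At φ = 41.1686°, λ = -119.1959°: sin φ = 0.658277, cos φ = 0.752776, sin λ = -0.872957, cos λ = -0.487797.
ΔE = −sin λ·ΔX + cos λ·ΔY = −(-0.872957)·(62.7) + (-0.487797)·(-372.1) = 236.24 m.

ΔE = 236.2 m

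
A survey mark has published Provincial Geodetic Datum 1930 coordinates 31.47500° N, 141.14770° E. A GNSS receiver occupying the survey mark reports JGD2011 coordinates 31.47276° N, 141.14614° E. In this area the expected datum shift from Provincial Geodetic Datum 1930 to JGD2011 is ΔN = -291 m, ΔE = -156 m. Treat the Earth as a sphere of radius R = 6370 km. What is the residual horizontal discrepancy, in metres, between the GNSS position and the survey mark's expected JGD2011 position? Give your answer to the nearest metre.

Observed coordinate differences: Δφ = -0.00224°, Δλ = -0.00156°.
Converting to metres (1° lat = 111177 m, cos φ = 0.852868): observed ΔN = -249.0 m, observed ΔE = -147.9 m.
Subtracting the expected shift leaves a residual of -249.0 − (-291) = 42.0 m north and -147.9 − (-156) = 8.1 m east.
Residual distance = √(42.0² + 8.1²) = 42.7 m.

43 m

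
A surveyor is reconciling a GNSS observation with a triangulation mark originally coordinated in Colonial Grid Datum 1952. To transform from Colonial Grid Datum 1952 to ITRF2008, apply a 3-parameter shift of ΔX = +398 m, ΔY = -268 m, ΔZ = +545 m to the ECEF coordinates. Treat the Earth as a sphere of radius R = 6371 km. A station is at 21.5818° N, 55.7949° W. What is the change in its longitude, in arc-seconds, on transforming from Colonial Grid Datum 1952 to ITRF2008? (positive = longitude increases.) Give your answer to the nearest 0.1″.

Δλ = 6.2″

sin φ = 0.367829, cos φ = 0.929893, sin λ = -0.827031, cos λ = 0.562157.
East component: ΔE = −sin λ·ΔX + cos λ·ΔY = −(-0.827031)(398) + (0.562157)(-268) = 178.50 m.
1° of latitude spans πR/180 = 111195 m; at latitude φ, 1° of longitude spans that × cos φ = 103399.4 m, so Δλ = 178.50 / 103399.4 × 3600 = 6.215″.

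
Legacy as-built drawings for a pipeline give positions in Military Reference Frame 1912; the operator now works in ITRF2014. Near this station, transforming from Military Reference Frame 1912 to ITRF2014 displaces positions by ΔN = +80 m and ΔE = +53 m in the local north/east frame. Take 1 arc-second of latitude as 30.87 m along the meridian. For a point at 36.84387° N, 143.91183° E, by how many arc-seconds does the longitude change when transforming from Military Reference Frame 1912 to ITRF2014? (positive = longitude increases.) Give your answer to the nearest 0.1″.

At latitude 36.84387°, cos φ = 0.800272.
1″ of longitude at this latitude = 30.87 × cos φ = 24.7044 m, so Δλ = 53.0 / 24.7044 = 2.145″.

Δλ = 2.1″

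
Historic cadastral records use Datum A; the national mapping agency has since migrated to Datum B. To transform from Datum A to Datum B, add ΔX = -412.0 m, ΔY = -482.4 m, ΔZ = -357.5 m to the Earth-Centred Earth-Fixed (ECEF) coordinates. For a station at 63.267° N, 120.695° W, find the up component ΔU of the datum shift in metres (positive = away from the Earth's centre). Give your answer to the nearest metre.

At φ = 63.267°, λ = -120.695°: sin φ = 0.893112, cos φ = 0.449833, sin λ = -0.859897, cos λ = -0.510468.
ΔU = cos φ cos λ·ΔX + cos φ sin λ·ΔY + sin φ·ΔZ = (0.449833)(-0.510468)(-412.0) + (0.449833)(-0.859897)(-482.4) + (0.893112)(-357.5) = -38.08 m.

ΔU = -38 m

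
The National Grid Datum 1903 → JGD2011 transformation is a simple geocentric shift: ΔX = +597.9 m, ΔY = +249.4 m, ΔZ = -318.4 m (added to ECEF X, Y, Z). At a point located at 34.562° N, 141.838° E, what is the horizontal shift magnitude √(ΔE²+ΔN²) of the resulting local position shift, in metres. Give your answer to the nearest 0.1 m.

At φ = 34.562°, λ = 141.838°: sin φ = 0.567298, cos φ = 0.823513, sin λ = 0.617887, cos λ = -0.786267.
ΔE = −sin λ·ΔX + cos λ·ΔY = −(0.617887)·(597.9) + (-0.786267)·(249.4) = -565.53 m.
ΔN = −sin φ cos λ·ΔX − sin φ sin λ·ΔY + cos φ·ΔZ = −(0.567298)(-0.786267)(597.9) − (0.567298)(0.617887)(249.4) + (0.823513)(-318.4) = -82.94 m.
Horizontal magnitude = √(ΔE² + ΔN²) = √((-565.53)² + (-82.94)²) = 571.58 m.

571.6 m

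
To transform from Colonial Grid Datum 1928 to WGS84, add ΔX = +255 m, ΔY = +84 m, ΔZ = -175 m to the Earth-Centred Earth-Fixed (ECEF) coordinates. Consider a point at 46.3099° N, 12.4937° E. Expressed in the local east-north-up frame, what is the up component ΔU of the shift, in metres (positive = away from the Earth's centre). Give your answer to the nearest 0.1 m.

The local up (radial) axis is (cos φ cos λ, cos φ sin λ, sin φ), giving ΔU = 171.972 + 12.552 − 126.540 = 57.98 m.

ΔU = 58.0 m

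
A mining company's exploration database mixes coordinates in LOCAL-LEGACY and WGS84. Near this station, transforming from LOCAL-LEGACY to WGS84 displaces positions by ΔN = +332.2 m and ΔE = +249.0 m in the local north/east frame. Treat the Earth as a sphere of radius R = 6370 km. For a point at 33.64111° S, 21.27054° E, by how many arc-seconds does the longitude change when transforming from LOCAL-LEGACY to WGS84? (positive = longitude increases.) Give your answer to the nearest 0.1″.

At latitude -33.64111°, cos φ = 0.832524.
One radian of longitude at latitude φ spans R cos φ, so Δλ = ΔE / (R cos φ) = 249.0 / (6370000 × 0.832524) = 4.6953e-05 rad = 9.685″.

Δλ = 9.7″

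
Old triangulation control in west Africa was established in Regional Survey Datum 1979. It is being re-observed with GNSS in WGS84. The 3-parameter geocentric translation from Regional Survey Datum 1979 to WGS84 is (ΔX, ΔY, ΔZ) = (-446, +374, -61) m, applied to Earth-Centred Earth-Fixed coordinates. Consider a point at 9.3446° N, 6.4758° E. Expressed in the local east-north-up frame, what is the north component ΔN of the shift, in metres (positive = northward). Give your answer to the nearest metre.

The local north axis is (−sin φ cos λ, −sin φ sin λ, cos φ), giving ΔN = 71.956 − 6.849 − 60.191 = 4.92 m.

ΔN = 5 m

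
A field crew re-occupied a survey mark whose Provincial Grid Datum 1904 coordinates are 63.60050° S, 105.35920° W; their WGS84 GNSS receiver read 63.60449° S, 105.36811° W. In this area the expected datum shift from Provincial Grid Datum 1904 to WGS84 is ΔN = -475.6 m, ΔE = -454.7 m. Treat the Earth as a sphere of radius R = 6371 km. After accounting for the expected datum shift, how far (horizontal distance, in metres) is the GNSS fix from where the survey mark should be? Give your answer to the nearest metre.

35 m

Observed coordinate differences: Δφ = -0.00399°, Δλ = -0.00891°.
Converting to metres (1° lat = 111195 m, cos φ = 0.444627): observed ΔN = -443.7 m, observed ΔE = -440.5 m.
Subtracting the expected shift leaves a residual of -443.7 − (-475.6) = 31.9 m north and -440.5 − (-454.7) = 14.2 m east.
Residual distance = √(31.9² + 14.2²) = 34.9 m.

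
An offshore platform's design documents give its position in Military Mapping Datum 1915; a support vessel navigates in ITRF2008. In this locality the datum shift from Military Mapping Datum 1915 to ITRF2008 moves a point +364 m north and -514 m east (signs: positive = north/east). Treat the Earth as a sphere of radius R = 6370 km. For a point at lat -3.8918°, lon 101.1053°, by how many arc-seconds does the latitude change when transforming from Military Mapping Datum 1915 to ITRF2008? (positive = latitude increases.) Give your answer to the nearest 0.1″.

On a sphere of radius R, 1 rad of latitude = R, so Δφ = ΔN / R = 364.0 / 6370000 = 5.7143e-05 rad = 11.787″.

Δφ = 11.8″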